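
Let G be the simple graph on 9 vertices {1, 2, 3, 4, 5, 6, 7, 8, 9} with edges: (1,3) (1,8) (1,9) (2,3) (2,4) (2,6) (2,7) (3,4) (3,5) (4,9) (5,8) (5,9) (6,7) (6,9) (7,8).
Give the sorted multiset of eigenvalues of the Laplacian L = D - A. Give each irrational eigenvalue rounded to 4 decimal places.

[0, 1.6482, 1.9264, 3, 3, 3.8461, 4.7579, 5.5440, 6.2774]

Each diagonal entry of L is the vertex degree and each off-diagonal entry is -1 where an edge is present, 0 otherwise; in the order [1, 2, 3, 4, 5, 6, 7, 8, 9] the diagonal is [3, 4, 4, 3, 3, 3, 3, 3, 4]. Diagonalising L (or applying a numerical eigensolver to the 9x9 matrix) gives the spectrum above. The single zero eigenvalue shows the graph is connected.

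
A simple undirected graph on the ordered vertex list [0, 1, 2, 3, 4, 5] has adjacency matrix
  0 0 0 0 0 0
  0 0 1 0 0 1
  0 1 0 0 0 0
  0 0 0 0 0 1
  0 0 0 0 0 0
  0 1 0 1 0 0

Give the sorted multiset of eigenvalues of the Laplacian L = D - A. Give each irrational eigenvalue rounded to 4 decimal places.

Each diagonal entry of L is the vertex degree and each off-diagonal entry is -1 where an edge is present, 0 otherwise; in the order [0, 1, 2, 3, 4, 5] the diagonal is [0, 2, 1, 1, 0, 2]. L is symmetric positive semidefinite, so every eigenvalue is real and nonnegative. The 3 zero eigenvalues correspond to the 3 connected components. There are 3 zeros in the spectrum, matching the 3 components.

[0, 0, 0, 0.5858, 2, 3.4142]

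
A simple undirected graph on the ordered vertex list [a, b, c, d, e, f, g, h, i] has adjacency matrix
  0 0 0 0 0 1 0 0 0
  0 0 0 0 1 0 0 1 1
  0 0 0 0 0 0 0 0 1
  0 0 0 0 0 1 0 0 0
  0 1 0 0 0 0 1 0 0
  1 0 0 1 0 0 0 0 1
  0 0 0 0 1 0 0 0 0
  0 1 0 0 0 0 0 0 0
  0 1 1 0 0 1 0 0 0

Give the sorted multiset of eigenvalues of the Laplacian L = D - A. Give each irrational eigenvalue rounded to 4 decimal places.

[0, 0.2118, 0.5546, 0.7223, 1, 2.0782, 2.7338, 3.8525, 4.8468]

Each diagonal entry of L is the vertex degree and each off-diagonal entry is -1 where an edge is present, 0 otherwise; in the order [a, b, c, d, e, f, g, h, i] the diagonal is [1, 3, 1, 1, 2, 3, 1, 1, 3]. The multiplicity of 0 as a Laplacian eigenvalue equals the number of connected components. The largest eigenvalue, 4.8468, is at most the vertex count 9.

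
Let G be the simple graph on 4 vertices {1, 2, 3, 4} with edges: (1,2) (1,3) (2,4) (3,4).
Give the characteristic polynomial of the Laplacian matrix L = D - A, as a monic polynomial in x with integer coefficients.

With the vertex order [1, 2, 3, 4], the degrees are [2, 2, 2, 2], giving D = diag(2, 2, 2, 2) and L = D - A. L has integer entries, so p(x) = det(xI - L) has integer coefficients. Expanding the determinant yields x^4 - 8x^3 + 20x^2 - 16x. Since p(0) = det(-L) = 0, x divides p(x).

x^4 - 8x^3 + 20x^2 - 16x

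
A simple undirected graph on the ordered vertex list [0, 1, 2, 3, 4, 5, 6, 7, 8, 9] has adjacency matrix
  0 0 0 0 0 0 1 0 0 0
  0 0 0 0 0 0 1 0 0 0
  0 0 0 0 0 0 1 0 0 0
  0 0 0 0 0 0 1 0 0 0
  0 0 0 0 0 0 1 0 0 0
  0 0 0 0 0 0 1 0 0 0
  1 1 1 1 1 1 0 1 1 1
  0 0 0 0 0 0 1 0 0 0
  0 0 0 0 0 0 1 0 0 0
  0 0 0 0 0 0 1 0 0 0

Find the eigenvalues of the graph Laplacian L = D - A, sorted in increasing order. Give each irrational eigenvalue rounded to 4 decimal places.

[0, 1, 1, 1, 1, 1, 1, 1, 1, 10]

With the vertex order [0, 1, 2, 3, 4, 5, 6, 7, 8, 9], the degrees are [1, 1, 1, 1, 1, 1, 9, 1, 1, 1], giving D = diag(1, 1, 1, 1, 1, 1, 9, 1, 1, 1) and L = D - A. Diagonalising L (or applying a numerical eigensolver to the 10x10 matrix) gives the spectrum above. The largest eigenvalue, 10, is at most the vertex count 10. The eigenvalues sum to 18, which equals trace(L) = 2|E|.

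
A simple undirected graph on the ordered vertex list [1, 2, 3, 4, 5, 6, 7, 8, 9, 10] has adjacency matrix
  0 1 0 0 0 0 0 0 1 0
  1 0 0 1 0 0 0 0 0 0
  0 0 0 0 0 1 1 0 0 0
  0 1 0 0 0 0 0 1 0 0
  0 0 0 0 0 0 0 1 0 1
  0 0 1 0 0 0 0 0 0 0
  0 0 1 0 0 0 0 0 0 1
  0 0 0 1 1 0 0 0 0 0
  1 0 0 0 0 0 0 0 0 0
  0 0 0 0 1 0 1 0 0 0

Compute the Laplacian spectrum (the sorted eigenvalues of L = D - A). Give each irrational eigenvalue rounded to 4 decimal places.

[0, 0.0979, 0.3820, 0.8244, 1.3820, 2, 2.6180, 3.1756, 3.6180, 3.9021]

With the vertex order [1, 2, 3, 4, 5, 6, 7, 8, 9, 10], the degrees are [2, 2, 2, 2, 2, 1, 2, 2, 1, 2], giving D = diag(2, 2, 2, 2, 2, 1, 2, 2, 1, 2) and L = D - A. The multiplicity of 0 as a Laplacian eigenvalue equals the number of connected components. The single zero eigenvalue shows the graph is connected. By the matrix-tree theorem the graph has (1/10) * product of the nonzero eigenvalues = 1 spanning tree. The largest eigenvalue, 3.9021, is at most the vertex count 10.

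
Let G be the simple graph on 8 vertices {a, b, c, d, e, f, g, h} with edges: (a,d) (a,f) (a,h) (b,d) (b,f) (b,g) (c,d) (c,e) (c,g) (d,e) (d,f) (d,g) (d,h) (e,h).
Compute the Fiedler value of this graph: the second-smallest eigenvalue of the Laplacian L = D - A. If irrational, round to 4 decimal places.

Reading degrees in the order [a, b, c, d, e, f, g, h] gives [3, 3, 3, 7, 3, 3, 3, 3]; set D = diag(3, 3, 3, 7, 3, 3, 3, 3) and form L = D - A. The sorted Laplacian eigenvalues are [0, 1.7530, 1.7530, 3.4450, 3.4450, 4.8019, 4.8019, 8]; the algebraic connectivity is the second entry, 1.7530. There is one zero in the spectrum, matching the 1 component.

1.7530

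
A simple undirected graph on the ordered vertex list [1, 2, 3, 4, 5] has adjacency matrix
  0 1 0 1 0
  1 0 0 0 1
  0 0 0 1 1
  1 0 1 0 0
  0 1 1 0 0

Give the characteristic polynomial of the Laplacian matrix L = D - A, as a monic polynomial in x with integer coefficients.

x^5 - 10x^4 + 35x^3 - 50x^2 + 25x

With the vertex order [1, 2, 3, 4, 5], the degrees are [2, 2, 2, 2, 2], giving D = diag(2, 2, 2, 2, 2) and L = D - A. L has integer entries, so p(x) = det(xI - L) has integer coefficients. Expanding the determinant yields x^5 - 10x^4 + 35x^3 - 50x^2 + 25x. The coefficient of x^4 equals -trace(L) = -10, matching the sum of degrees. The largest eigenvalue, 3.6180, is at most the vertex count 5.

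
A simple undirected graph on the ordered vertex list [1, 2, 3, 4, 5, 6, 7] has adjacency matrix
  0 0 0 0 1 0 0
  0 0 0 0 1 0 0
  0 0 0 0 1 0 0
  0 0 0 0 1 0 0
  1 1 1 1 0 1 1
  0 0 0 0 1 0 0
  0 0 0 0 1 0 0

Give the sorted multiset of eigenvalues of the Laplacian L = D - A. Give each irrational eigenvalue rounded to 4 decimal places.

Reading degrees in the order [1, 2, 3, 4, 5, 6, 7] gives [1, 1, 1, 1, 6, 1, 1]; set D = diag(1, 1, 1, 1, 6, 1, 1) and form L = D - A. Since every row of L sums to 0, the all-ones vector is in the kernel and 0 is an eigenvalue. The single zero eigenvalue shows the graph is connected. There is one zero in the spectrum, matching the 1 component. The eigenvalues sum to 12, which equals trace(L) = 2|E|.

[0, 1, 1, 1, 1, 1, 7]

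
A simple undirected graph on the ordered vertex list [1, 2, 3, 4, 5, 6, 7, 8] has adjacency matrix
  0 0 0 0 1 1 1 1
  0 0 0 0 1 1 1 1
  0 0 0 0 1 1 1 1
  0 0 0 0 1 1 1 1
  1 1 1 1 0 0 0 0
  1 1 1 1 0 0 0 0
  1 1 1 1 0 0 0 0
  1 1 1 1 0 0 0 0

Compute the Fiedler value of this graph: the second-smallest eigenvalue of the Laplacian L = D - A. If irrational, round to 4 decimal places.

Reading degrees in the order [1, 2, 3, 4, 5, 6, 7, 8] gives [4, 4, 4, 4, 4, 4, 4, 4]; set D = diag(4, 4, 4, 4, 4, 4, 4, 4) and form L = D - A. The smallest Laplacian eigenvalue is always 0. The next one, lambda_2 = 4, measures how hard the graph is to disconnect: larger values mean better connectivity. The eigenvalues sum to 32, which equals trace(L) = 2|E|. By the matrix-tree theorem the graph has (1/8) * product of the nonzero eigenvalues = 4096 spanning trees.

4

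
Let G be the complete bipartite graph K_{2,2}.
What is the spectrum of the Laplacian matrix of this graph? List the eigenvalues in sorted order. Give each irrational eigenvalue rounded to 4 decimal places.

The graph has 4 vertices and degree multiset [2, 2, 2, 2]; D is the diagonal matrix of degrees and L = D - A. Since every row of L sums to 0, the all-ones vector is in the kernel and 0 is an eigenvalue. The single zero eigenvalue shows the graph is connected. The eigenvalues sum to 8, which equals trace(L) = 2|E|.

[0, 2, 2, 4]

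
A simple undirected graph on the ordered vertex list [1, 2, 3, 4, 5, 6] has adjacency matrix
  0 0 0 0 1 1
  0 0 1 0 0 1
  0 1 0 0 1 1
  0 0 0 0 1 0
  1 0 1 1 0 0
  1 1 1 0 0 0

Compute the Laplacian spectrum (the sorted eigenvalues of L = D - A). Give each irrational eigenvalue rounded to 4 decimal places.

[0, 0.7216, 1.6826, 3, 3.7046, 4.8912]

Reading degrees in the order [1, 2, 3, 4, 5, 6] gives [2, 2, 3, 1, 3, 3]; set D = diag(2, 2, 3, 1, 3, 3) and form L = D - A. Since every row of L sums to 0, the all-ones vector is in the kernel and 0 is an eigenvalue. The single zero eigenvalue shows the graph is connected. There is one zero in the spectrum, matching the 1 component. The largest eigenvalue, 4.8912, is at most the vertex count 6.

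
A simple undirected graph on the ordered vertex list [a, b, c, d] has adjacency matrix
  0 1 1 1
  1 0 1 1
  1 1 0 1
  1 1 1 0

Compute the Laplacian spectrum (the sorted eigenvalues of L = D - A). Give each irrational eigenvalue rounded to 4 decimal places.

With the vertex order [a, b, c, d], the degrees are [3, 3, 3, 3], giving D = diag(3, 3, 3, 3) and L = D - A. Diagonalising L (or applying a numerical eigensolver to the 4x4 matrix) gives the spectrum above. The single zero eigenvalue shows the graph is connected. The largest eigenvalue, 4, is at most the vertex count 4.

[0, 4, 4, 4]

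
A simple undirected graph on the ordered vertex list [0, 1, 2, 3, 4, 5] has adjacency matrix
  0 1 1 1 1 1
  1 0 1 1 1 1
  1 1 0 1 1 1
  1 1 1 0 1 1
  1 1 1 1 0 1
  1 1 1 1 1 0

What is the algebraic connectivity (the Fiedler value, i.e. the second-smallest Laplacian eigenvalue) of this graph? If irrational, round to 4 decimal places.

6

Each diagonal entry of L is the vertex degree and each off-diagonal entry is -1 where an edge is present, 0 otherwise; in the order [0, 1, 2, 3, 4, 5] the diagonal is [5, 5, 5, 5, 5, 5]. The smallest Laplacian eigenvalue is always 0. The next one, lambda_2 = 6, measures how hard the graph is to disconnect: larger values mean better connectivity. By the matrix-tree theorem the graph has (1/6) * product of the nonzero eigenvalues = 1296 spanning trees. The eigenvalues sum to 30, which equals trace(L) = 2|E|.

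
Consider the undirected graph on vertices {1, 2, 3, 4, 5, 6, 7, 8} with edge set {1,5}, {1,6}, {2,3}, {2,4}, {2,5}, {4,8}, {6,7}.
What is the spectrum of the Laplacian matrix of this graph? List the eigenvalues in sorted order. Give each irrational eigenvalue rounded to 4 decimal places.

With the vertex order [1, 2, 3, 4, 5, 6, 7, 8], the degrees are [2, 3, 1, 2, 2, 2, 1, 1], giving D = diag(2, 3, 1, 2, 2, 2, 1, 1) and L = D - A. L is symmetric positive semidefinite, so every eigenvalue is real and nonnegative. The eigenvalues sum to 14, which equals trace(L) = 2|E|.

[0, 0.1864, 0.5858, 1, 2, 2.4707, 3.4142, 4.3429]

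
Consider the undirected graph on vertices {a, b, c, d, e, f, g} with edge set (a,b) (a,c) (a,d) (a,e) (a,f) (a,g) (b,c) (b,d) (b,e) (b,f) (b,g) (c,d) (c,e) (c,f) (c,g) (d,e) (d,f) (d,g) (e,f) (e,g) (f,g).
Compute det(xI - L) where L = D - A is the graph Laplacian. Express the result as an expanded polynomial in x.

x^7 - 42x^6 + 735x^5 - 6860x^4 + 36015x^3 - 100842x^2 + 117649x

With the vertex order [a, b, c, d, e, f, g], the degrees are [6, 6, 6, 6, 6, 6, 6], giving D = diag(6, 6, 6, 6, 6, 6, 6) and L = D - A. Computing det(xI - L) by cofactor expansion (or equivalently via sum-over-permutations) gives x^7 - 42x^6 + 735x^5 - 6860x^4 + 36015x^3 - 100842x^2 + 117649x. The coefficient of x^6 equals -trace(L) = -42, matching the sum of degrees. There is one zero in the spectrum, matching the 1 component.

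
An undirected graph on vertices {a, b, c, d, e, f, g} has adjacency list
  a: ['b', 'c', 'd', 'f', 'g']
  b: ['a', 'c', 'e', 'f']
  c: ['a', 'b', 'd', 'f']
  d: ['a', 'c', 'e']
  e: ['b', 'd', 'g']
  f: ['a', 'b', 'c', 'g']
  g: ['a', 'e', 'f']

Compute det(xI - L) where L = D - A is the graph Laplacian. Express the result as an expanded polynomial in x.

Each diagonal entry of L is the vertex degree and each off-diagonal entry is -1 where an edge is present, 0 otherwise; in the order [a, b, c, d, e, f, g] the diagonal is [5, 4, 4, 3, 3, 4, 3]. L has integer entries, so p(x) = det(xI - L) has integer coefficients. Expanding the determinant yields x^7 - 26x^6 + 275x^5 - 1512x^4 + 4552x^3 - 7112x^2 + 4508x. Since p(0) = det(-L) = 0, x divides p(x). By the matrix-tree theorem the graph has (1/7) * product of the nonzero eigenvalues = 644 spanning trees.

x^7 - 26x^6 + 275x^5 - 1512x^4 + 4552x^3 - 7112x^2 + 4508x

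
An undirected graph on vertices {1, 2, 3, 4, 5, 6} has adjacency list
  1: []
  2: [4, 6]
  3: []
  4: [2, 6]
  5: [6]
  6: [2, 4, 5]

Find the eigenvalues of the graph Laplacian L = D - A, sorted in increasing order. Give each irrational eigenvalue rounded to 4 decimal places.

With the vertex order [1, 2, 3, 4, 5, 6], the degrees are [0, 2, 0, 2, 1, 3], giving D = diag(0, 2, 0, 2, 1, 3) and L = D - A. The multiplicity of 0 as a Laplacian eigenvalue equals the number of connected components. The 3 zero eigenvalues correspond to the 3 connected components. The eigenvalues sum to 8, which equals trace(L) = 2|E|.

[0, 0, 0, 1, 3, 4]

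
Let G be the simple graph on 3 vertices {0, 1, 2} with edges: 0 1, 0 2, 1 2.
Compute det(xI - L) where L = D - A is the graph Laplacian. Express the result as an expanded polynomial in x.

x^3 - 6x^2 + 9x

Reading degrees in the order [0, 1, 2] gives [2, 2, 2]; set D = diag(2, 2, 2) and form L = D - A. L has integer entries, so p(x) = det(xI - L) has integer coefficients. Expanding the determinant yields x^3 - 6x^2 + 9x. The coefficient of x^2 equals -trace(L) = -6, matching the sum of degrees. The largest eigenvalue, 3, is at most the vertex count 3. The eigenvalues sum to 6, which equals trace(L) = 2|E|.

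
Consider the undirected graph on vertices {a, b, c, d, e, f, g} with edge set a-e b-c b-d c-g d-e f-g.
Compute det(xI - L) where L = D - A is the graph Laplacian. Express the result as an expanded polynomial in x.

x^7 - 12x^6 + 55x^5 - 120x^4 + 126x^3 - 56x^2 + 7x

Reading degrees in the order [a, b, c, d, e, f, g] gives [1, 2, 2, 2, 2, 1, 2]; set D = diag(1, 2, 2, 2, 2, 1, 2) and form L = D - A. Computing det(xI - L) by cofactor expansion (or equivalently via sum-over-permutations) gives x^7 - 12x^6 + 55x^5 - 120x^4 + 126x^3 - 56x^2 + 7x. The coefficient of x^6 equals -trace(L) = -12, matching the sum of degrees. The largest eigenvalue, 3.8019, is at most the vertex count 7.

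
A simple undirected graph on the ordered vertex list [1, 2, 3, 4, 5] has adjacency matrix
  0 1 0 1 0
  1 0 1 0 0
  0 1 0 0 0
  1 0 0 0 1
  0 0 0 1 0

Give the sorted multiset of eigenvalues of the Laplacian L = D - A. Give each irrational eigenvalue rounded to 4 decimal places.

Reading degrees in the order [1, 2, 3, 4, 5] gives [2, 2, 1, 2, 1]; set D = diag(2, 2, 1, 2, 1) and form L = D - A. The multiplicity of 0 as a Laplacian eigenvalue equals the number of connected components. There is one zero in the spectrum, matching the 1 component.

[0, 0.3820, 1.3820, 2.6180, 3.6180]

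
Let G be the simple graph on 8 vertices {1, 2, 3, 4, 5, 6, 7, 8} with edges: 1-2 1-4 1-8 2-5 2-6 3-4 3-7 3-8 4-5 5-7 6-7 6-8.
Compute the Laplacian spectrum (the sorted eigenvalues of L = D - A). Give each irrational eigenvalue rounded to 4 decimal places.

[0, 2, 2, 2, 4, 4, 4, 6]

With the vertex order [1, 2, 3, 4, 5, 6, 7, 8], the degrees are [3, 3, 3, 3, 3, 3, 3, 3], giving D = diag(3, 3, 3, 3, 3, 3, 3, 3) and L = D - A. Diagonalising L (or applying a numerical eigensolver to the 8x8 matrix) gives the spectrum above. The single zero eigenvalue shows the graph is connected. There is one zero in the spectrum, matching the 1 component.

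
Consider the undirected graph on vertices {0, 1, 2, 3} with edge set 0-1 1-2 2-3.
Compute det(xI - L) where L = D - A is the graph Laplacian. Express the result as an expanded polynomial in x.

Reading degrees in the order [0, 1, 2, 3] gives [1, 2, 2, 1]; set D = diag(1, 2, 2, 1) and form L = D - A. L has integer entries, so p(x) = det(xI - L) has integer coefficients. Expanding the determinant yields x^4 - 6x^3 + 10x^2 - 4x. The constant term is 0 because L is singular (the all-ones vector lies in its kernel). The eigenvalues sum to 6, which equals trace(L) = 2|E|.

x^4 - 6x^3 + 10x^2 - 4x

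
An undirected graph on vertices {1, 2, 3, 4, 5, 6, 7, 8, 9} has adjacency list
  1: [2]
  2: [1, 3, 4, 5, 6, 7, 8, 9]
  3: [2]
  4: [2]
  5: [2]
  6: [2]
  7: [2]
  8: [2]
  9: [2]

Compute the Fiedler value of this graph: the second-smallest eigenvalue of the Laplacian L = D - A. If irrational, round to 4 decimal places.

Reading degrees in the order [1, 2, 3, 4, 5, 6, 7, 8, 9] gives [1, 8, 1, 1, 1, 1, 1, 1, 1]; set D = diag(1, 8, 1, 1, 1, 1, 1, 1, 1) and form L = D - A. The sorted Laplacian eigenvalues are [0, 1, 1, 1, 1, 1, 1, 1, 9]; the algebraic connectivity is the second entry, 1. There is one zero in the spectrum, matching the 1 component.

1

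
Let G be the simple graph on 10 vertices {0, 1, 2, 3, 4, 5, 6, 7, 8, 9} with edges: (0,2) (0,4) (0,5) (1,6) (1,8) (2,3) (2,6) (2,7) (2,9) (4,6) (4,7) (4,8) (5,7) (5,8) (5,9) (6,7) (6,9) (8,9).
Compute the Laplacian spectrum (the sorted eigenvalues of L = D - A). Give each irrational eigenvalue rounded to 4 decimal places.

[0, 0.8456, 1.7211, 3, 3.1221, 3.7568, 4.1919, 5.7088, 6.6184, 7.0354]

Reading degrees in the order [0, 1, 2, 3, 4, 5, 6, 7, 8, 9] gives [3, 2, 5, 1, 4, 4, 5, 4, 4, 4]; set D = diag(3, 2, 5, 1, 4, 4, 5, 4, 4, 4) and form L = D - A. Diagonalising L (or applying a numerical eigensolver to the 10x10 matrix) gives the spectrum above.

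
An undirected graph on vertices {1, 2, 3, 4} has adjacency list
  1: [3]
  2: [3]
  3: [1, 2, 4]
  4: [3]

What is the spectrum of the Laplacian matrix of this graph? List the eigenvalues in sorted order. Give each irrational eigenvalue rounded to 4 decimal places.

With the vertex order [1, 2, 3, 4], the degrees are [1, 1, 3, 1], giving D = diag(1, 1, 3, 1) and L = D - A. Diagonalising L (or applying a numerical eigensolver to the 4x4 matrix) gives the spectrum above. The single zero eigenvalue shows the graph is connected. The largest eigenvalue, 4, is at most the vertex count 4.

[0, 1, 1, 4]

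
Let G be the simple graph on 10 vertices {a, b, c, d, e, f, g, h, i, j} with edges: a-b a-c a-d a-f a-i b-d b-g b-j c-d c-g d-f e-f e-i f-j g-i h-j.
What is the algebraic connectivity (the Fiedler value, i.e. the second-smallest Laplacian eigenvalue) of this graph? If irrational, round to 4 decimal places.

0.6223

Reading degrees in the order [a, b, c, d, e, f, g, h, i, j] gives [5, 4, 3, 4, 2, 4, 3, 1, 3, 3]; set D = diag(5, 4, 3, 4, 2, 4, 3, 1, 3, 3) and form L = D - A. The sorted Laplacian eigenvalues are [0, 0.6223, 1.4557, 2.1726, 2.8616, 3.6464, 4.1061, 4.6466, 5.5911, 6.8976]; the algebraic connectivity is the second entry, 0.6223. By the matrix-tree theorem the graph has (1/10) * product of the nonzero eigenvalues = 1511 spanning trees. The eigenvalues sum to 32, which equals trace(L) = 2|E|.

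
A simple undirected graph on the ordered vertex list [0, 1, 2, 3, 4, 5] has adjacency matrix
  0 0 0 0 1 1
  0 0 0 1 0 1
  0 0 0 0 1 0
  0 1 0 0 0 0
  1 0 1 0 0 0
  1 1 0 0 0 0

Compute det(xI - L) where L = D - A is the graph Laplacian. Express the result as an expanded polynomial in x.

x^6 - 10x^5 + 36x^4 - 56x^3 + 35x^2 - 6x

With the vertex order [0, 1, 2, 3, 4, 5], the degrees are [2, 2, 1, 1, 2, 2], giving D = diag(2, 2, 1, 1, 2, 2) and L = D - A. Computing det(xI - L) by cofactor expansion (or equivalently via sum-over-permutations) gives x^6 - 10x^5 + 36x^4 - 56x^3 + 35x^2 - 6x. Since p(0) = det(-L) = 0, x divides p(x). The eigenvalues sum to 10, which equals trace(L) = 2|E|. By the matrix-tree theorem the graph has (1/6) * product of the nonzero eigenvalues = 1 spanning tree.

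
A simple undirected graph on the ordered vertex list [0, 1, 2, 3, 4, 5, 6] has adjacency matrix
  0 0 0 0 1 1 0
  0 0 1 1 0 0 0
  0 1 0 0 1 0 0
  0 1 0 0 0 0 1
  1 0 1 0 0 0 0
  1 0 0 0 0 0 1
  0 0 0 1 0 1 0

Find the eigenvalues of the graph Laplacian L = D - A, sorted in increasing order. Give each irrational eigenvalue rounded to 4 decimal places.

Each diagonal entry of L is the vertex degree and each off-diagonal entry is -1 where an edge is present, 0 otherwise; in the order [0, 1, 2, 3, 4, 5, 6] the diagonal is [2, 2, 2, 2, 2, 2, 2]. Diagonalising L (or applying a numerical eigensolver to the 7x7 matrix) gives the spectrum above.

[0, 0.7530, 0.7530, 2.4450, 2.4450, 3.8019, 3.8019]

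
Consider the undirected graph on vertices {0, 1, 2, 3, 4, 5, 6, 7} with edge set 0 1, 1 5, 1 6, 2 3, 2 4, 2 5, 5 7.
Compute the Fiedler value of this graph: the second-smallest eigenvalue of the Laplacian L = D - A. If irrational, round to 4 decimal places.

0.2679

Reading degrees in the order [0, 1, 2, 3, 4, 5, 6, 7] gives [1, 3, 3, 1, 1, 3, 1, 1]; set D = diag(1, 3, 3, 1, 1, 3, 1, 1) and form L = D - A. The smallest Laplacian eigenvalue is always 0. The next one, lambda_2 = 0.2679, measures how hard the graph is to disconnect: larger values mean better connectivity. The eigenvalues sum to 14, which equals trace(L) = 2|E|. There is one zero in the spectrum, matching the 1 component.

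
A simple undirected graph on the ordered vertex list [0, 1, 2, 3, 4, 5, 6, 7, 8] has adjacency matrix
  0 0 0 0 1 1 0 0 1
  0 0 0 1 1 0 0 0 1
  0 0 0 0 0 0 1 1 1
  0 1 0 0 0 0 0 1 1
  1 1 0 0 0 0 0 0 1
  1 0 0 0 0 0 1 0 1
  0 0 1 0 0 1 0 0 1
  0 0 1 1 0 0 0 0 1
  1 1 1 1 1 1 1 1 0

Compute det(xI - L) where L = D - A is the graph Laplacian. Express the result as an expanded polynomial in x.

Each diagonal entry of L is the vertex degree and each off-diagonal entry is -1 where an edge is present, 0 otherwise; in the order [0, 1, 2, 3, 4, 5, 6, 7, 8] the diagonal is [3, 3, 3, 3, 3, 3, 3, 3, 8]. Computing det(xI - L) by cofactor expansion (or equivalently via sum-over-permutations) gives x^9 - 32x^8 + 428x^7 - 3136x^6 + 13786x^5 - 37232x^4 + 60276x^3 - 53424x^2 + 19845x. The coefficient of x^8 equals -trace(L) = -32, matching the sum of degrees. There is one zero in the spectrum, matching the 1 component. The largest eigenvalue, 9, is at most the vertex count 9.

x^9 - 32x^8 + 428x^7 - 3136x^6 + 13786x^5 - 37232x^4 + 60276x^3 - 53424x^2 + 19845x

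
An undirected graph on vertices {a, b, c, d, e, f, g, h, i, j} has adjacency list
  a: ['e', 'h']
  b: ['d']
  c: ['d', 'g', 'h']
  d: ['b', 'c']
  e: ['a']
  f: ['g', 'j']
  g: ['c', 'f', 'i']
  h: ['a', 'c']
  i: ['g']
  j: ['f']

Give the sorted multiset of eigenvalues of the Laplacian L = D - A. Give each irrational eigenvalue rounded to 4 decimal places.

Each diagonal entry of L is the vertex degree and each off-diagonal entry is -1 where an edge is present, 0 otherwise; in the order [a, b, c, d, e, f, g, h, i, j] the diagonal is [2, 1, 3, 2, 1, 2, 3, 2, 1, 1]. The multiplicity of 0 as a Laplacian eigenvalue equals the number of connected components.

[0, 0.1859, 0.2989, 0.6329, 1.1826, 2, 2.3183, 3.0437, 3.5861, 4.7517]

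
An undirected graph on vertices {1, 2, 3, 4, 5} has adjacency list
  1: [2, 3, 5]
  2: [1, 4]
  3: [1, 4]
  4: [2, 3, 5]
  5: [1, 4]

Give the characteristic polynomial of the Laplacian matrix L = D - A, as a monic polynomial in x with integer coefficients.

Reading degrees in the order [1, 2, 3, 4, 5] gives [3, 2, 2, 3, 2]; set D = diag(3, 2, 2, 3, 2) and form L = D - A. The eigenvalues of L are [0, 2, 2, 3, 5]; the characteristic polynomial is the product of (x - lambda_i), which multiplies out to x^5 - 12x^4 + 51x^3 - 92x^2 + 60x. The constant term is 0 because L is singular (the all-ones vector lies in its kernel). The eigenvalues sum to 12, which equals trace(L) = 2|E|.

x^5 - 12x^4 + 51x^3 - 92x^2 + 60x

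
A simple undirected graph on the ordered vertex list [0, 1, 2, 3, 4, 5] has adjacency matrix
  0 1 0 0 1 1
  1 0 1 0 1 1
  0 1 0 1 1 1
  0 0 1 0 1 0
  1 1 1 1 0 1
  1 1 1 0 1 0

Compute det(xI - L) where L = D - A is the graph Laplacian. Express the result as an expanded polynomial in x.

Reading degrees in the order [0, 1, 2, 3, 4, 5] gives [3, 4, 4, 2, 5, 4]; set D = diag(3, 4, 4, 2, 5, 4) and form L = D - A. L has integer entries, so p(x) = det(xI - L) has integer coefficients. Expanding the determinant yields x^6 - 22x^5 + 188x^4 - 774x^3 + 1517x^2 - 1110x. The constant term is 0 because L is singular (the all-ones vector lies in its kernel). There is one zero in the spectrum, matching the 1 component. The eigenvalues sum to 22, which equals trace(L) = 2|E|.

x^6 - 22x^5 + 188x^4 - 774x^3 + 1517x^2 - 1110x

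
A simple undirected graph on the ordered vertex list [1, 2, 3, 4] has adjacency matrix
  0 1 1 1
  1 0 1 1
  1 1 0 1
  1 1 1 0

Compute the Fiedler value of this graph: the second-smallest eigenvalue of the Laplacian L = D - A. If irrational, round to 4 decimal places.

Reading degrees in the order [1, 2, 3, 4] gives [3, 3, 3, 3]; set D = diag(3, 3, 3, 3) and form L = D - A. The smallest Laplacian eigenvalue is always 0. The next one, lambda_2 = 4, measures how hard the graph is to disconnect: larger values mean better connectivity. The eigenvalues sum to 12, which equals trace(L) = 2|E|.

4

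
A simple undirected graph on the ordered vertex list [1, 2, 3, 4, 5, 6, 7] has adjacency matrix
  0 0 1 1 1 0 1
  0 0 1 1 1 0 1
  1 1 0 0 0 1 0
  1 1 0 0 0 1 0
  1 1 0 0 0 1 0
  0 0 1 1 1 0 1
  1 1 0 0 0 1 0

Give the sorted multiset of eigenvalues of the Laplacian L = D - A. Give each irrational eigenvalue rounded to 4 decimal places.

[0, 3, 3, 3, 4, 4, 7]

With the vertex order [1, 2, 3, 4, 5, 6, 7], the degrees are [4, 4, 3, 3, 3, 4, 3], giving D = diag(4, 4, 3, 3, 3, 4, 3) and L = D - A. Since every row of L sums to 0, the all-ones vector is in the kernel and 0 is an eigenvalue. The single zero eigenvalue shows the graph is connected. There is one zero in the spectrum, matching the 1 component.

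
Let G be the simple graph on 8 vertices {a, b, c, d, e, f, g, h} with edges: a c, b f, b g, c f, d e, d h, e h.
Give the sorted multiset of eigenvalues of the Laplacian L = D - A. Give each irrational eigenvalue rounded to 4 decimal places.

[0, 0, 0.3820, 1.3820, 2.6180, 3, 3, 3.6180]

With the vertex order [a, b, c, d, e, f, g, h], the degrees are [1, 2, 2, 2, 2, 2, 1, 2], giving D = diag(1, 2, 2, 2, 2, 2, 1, 2) and L = D - A. L is symmetric positive semidefinite, so every eigenvalue is real and nonnegative. The 2 zero eigenvalues correspond to the 2 connected components. The largest eigenvalue, 3.6180, is at most the vertex count 8.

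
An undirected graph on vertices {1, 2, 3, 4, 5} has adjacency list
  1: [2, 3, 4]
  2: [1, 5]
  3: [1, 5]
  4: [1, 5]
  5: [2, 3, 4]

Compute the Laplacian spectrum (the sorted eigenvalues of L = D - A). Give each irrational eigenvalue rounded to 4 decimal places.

Reading degrees in the order [1, 2, 3, 4, 5] gives [3, 2, 2, 2, 3]; set D = diag(3, 2, 2, 2, 3) and form L = D - A. L is symmetric positive semidefinite, so every eigenvalue is real and nonnegative. The single zero eigenvalue shows the graph is connected. The eigenvalues sum to 12, which equals trace(L) = 2|E|. The largest eigenvalue, 5, is at most the vertex count 5.

[0, 2, 2, 3, 5]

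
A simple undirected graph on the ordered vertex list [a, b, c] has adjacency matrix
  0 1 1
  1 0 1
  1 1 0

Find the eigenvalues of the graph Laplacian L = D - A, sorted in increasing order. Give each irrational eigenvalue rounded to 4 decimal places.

[0, 3, 3]

Each diagonal entry of L is the vertex degree and each off-diagonal entry is -1 where an edge is present, 0 otherwise; in the order [a, b, c] the diagonal is [2, 2, 2]. The multiplicity of 0 as a Laplacian eigenvalue equals the number of connected components. The largest eigenvalue, 3, is at most the vertex count 3. The eigenvalues sum to 6, which equals trace(L) = 2|E|.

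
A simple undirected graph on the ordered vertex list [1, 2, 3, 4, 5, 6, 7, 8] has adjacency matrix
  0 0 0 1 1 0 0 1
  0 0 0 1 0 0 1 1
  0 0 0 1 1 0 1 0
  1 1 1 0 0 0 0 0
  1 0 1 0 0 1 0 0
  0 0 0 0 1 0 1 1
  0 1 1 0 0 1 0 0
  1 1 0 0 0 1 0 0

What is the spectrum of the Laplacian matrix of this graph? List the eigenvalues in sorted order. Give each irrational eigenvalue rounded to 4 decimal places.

Each diagonal entry of L is the vertex degree and each off-diagonal entry is -1 where an edge is present, 0 otherwise; in the order [1, 2, 3, 4, 5, 6, 7, 8] the diagonal is [3, 3, 3, 3, 3, 3, 3, 3]. L is symmetric positive semidefinite, so every eigenvalue is real and nonnegative. There is one zero in the spectrum, matching the 1 component.

[0, 2, 2, 2, 4, 4, 4, 6]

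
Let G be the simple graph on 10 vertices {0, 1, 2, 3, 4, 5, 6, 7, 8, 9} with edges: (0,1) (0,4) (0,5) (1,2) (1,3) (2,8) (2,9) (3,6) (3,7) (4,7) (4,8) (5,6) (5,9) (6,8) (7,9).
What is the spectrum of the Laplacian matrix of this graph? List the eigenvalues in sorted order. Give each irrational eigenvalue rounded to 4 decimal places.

[0, 2, 2, 2, 2, 2, 5, 5, 5, 5]

Reading degrees in the order [0, 1, 2, 3, 4, 5, 6, 7, 8, 9] gives [3, 3, 3, 3, 3, 3, 3, 3, 3, 3]; set D = diag(3, 3, 3, 3, 3, 3, 3, 3, 3, 3) and form L = D - A. The multiplicity of 0 as a Laplacian eigenvalue equals the number of connected components. The single zero eigenvalue shows the graph is connected. There is one zero in the spectrum, matching the 1 component. The largest eigenvalue, 5, is at most the vertex count 10.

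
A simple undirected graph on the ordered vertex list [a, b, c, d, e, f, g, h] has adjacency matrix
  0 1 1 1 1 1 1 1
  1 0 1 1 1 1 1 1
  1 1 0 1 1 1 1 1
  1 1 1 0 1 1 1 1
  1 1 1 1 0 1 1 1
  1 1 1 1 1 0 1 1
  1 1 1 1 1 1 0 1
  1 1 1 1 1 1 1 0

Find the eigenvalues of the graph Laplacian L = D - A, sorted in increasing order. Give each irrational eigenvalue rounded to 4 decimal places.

With the vertex order [a, b, c, d, e, f, g, h], the degrees are [7, 7, 7, 7, 7, 7, 7, 7], giving D = diag(7, 7, 7, 7, 7, 7, 7, 7) and L = D - A. The multiplicity of 0 as a Laplacian eigenvalue equals the number of connected components. The eigenvalues sum to 56, which equals trace(L) = 2|E|.

[0, 8, 8, 8, 8, 8, 8, 8]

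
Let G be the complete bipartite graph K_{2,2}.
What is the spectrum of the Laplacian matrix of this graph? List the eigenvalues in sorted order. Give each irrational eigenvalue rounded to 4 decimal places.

[0, 2, 2, 4]

The graph has 4 vertices and degree multiset [2, 2, 2, 2]; D is the diagonal matrix of degrees and L = D - A. The multiplicity of 0 as a Laplacian eigenvalue equals the number of connected components. The single zero eigenvalue shows the graph is connected.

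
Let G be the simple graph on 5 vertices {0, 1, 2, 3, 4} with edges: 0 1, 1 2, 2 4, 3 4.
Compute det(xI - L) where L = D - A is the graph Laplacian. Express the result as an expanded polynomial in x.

Each diagonal entry of L is the vertex degree and each off-diagonal entry is -1 where an edge is present, 0 otherwise; in the order [0, 1, 2, 3, 4] the diagonal is [1, 2, 2, 1, 2]. Computing det(xI - L) by cofactor expansion (or equivalently via sum-over-permutations) gives x^5 - 8x^4 + 21x^3 - 20x^2 + 5x. The constant term is 0 because L is singular (the all-ones vector lies in its kernel). There is one zero in the spectrum, matching the 1 component. By the matrix-tree theorem the graph has (1/5) * product of the nonzero eigenvalues = 1 spanning tree.

x^5 - 8x^4 + 21x^3 - 20x^2 + 5x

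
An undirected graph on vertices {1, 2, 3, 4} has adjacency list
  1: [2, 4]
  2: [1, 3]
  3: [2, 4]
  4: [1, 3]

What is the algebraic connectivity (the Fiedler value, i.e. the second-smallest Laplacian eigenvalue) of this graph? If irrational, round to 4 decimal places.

Each diagonal entry of L is the vertex degree and each off-diagonal entry is -1 where an edge is present, 0 otherwise; in the order [1, 2, 3, 4] the diagonal is [2, 2, 2, 2]. The sorted Laplacian eigenvalues are [0, 2, 2, 4]; the algebraic connectivity is the second entry, 2. The largest eigenvalue, 4, is at most the vertex count 4. There is one zero in the spectrum, matching the 1 component.

2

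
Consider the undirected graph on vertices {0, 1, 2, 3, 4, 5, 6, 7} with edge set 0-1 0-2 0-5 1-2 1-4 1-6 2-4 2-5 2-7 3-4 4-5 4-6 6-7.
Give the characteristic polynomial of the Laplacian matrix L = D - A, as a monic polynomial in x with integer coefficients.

x^8 - 26x^7 + 276x^6 - 1540x^5 + 4837x^4 - 8460x^3 + 7523x^2 - 2584x

Each diagonal entry of L is the vertex degree and each off-diagonal entry is -1 where an edge is present, 0 otherwise; in the order [0, 1, 2, 3, 4, 5, 6, 7] the diagonal is [3, 4, 5, 1, 5, 3, 3, 2]. Computing det(xI - L) by cofactor expansion (or equivalently via sum-over-permutations) gives x^8 - 26x^7 + 276x^6 - 1540x^5 + 4837x^4 - 8460x^3 + 7523x^2 - 2584x. The coefficient of x^7 equals -trace(L) = -26, matching the sum of degrees. There is one zero in the spectrum, matching the 1 component.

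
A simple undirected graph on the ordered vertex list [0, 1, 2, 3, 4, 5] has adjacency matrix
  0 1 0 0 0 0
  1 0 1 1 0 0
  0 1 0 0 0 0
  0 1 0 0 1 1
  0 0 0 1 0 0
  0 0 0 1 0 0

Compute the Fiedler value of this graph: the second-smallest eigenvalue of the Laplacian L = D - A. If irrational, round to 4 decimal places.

0.4384

With the vertex order [0, 1, 2, 3, 4, 5], the degrees are [1, 3, 1, 3, 1, 1], giving D = diag(1, 3, 1, 3, 1, 1) and L = D - A. Computing the eigenvalues of L and sorting gives [0, 0.4384, 1, 1, 3, 4.5616]. The Fiedler value lambda_2 = 0.4384 is strictly positive, so the graph is connected. There is one zero in the spectrum, matching the 1 component. The largest eigenvalue, 4.5616, is at most the vertex count 6.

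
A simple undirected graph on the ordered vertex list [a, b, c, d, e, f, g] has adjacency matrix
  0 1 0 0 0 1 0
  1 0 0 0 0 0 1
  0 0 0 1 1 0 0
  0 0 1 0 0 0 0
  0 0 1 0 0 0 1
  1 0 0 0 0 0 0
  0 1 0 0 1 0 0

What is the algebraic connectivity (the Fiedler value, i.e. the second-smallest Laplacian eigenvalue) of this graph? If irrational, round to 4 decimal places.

Reading degrees in the order [a, b, c, d, e, f, g] gives [2, 2, 2, 1, 2, 1, 2]; set D = diag(2, 2, 2, 1, 2, 1, 2) and form L = D - A. Computing the eigenvalues of L and sorting gives [0, 0.1981, 0.7530, 1.5550, 2.4450, 3.2470, 3.8019]. The Fiedler value lambda_2 = 0.1981 is strictly positive, so the graph is connected. By the matrix-tree theorem the graph has (1/7) * product of the nonzero eigenvalues = 1 spanning tree. The eigenvalues sum to 12, which equals trace(L) = 2|E|.

0.1981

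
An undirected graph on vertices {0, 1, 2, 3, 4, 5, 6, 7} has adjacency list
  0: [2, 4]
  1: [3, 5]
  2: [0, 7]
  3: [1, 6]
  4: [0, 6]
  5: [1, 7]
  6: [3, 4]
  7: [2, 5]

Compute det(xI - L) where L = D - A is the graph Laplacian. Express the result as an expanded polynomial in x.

x^8 - 16x^7 + 104x^6 - 352x^5 + 660x^4 - 672x^3 + 336x^2 - 64x

Reading degrees in the order [0, 1, 2, 3, 4, 5, 6, 7] gives [2, 2, 2, 2, 2, 2, 2, 2]; set D = diag(2, 2, 2, 2, 2, 2, 2, 2) and form L = D - A. Computing det(xI - L) by cofactor expansion (or equivalently via sum-over-permutations) gives x^8 - 16x^7 + 104x^6 - 352x^5 + 660x^4 - 672x^3 + 336x^2 - 64x. The constant term is 0 because L is singular (the all-ones vector lies in its kernel). The largest eigenvalue, 4, is at most the vertex count 8.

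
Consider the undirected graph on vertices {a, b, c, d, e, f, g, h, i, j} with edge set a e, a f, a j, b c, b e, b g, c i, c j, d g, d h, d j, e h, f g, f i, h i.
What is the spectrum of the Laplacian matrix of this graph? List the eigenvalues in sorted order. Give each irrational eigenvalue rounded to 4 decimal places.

With the vertex order [a, b, c, d, e, f, g, h, i, j], the degrees are [3, 3, 3, 3, 3, 3, 3, 3, 3, 3], giving D = diag(3, 3, 3, 3, 3, 3, 3, 3, 3, 3) and L = D - A. Since every row of L sums to 0, the all-ones vector is in the kernel and 0 is an eigenvalue. The single zero eigenvalue shows the graph is connected. By the matrix-tree theorem the graph has (1/10) * product of the nonzero eigenvalues = 2000 spanning trees. The eigenvalues sum to 30, which equals trace(L) = 2|E|.

[0, 2, 2, 2, 2, 2, 5, 5, 5, 5]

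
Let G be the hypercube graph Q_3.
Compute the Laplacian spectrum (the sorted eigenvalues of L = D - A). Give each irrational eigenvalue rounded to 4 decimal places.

The graph has 8 vertices and degree multiset [3, 3, 3, 3, 3, 3, 3, 3]; D is the diagonal matrix of degrees and L = D - A. The multiplicity of 0 as a Laplacian eigenvalue equals the number of connected components. The single zero eigenvalue shows the graph is connected. The largest eigenvalue, 6, is at most the vertex count 8. By the matrix-tree theorem the graph has (1/8) * product of the nonzero eigenvalues = 384 spanning trees.

[0, 2, 2, 2, 4, 4, 4, 6]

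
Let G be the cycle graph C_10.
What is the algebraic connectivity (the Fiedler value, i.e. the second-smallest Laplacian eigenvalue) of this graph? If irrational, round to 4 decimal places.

0.3820

The graph has 10 vertices and degree multiset [2, 2, 2, 2, 2, 2, 2, 2, 2, 2]; D is the diagonal matrix of degrees and L = D - A. The smallest Laplacian eigenvalue is always 0. The next one, lambda_2 = 0.3820, measures how hard the graph is to disconnect: larger values mean better connectivity. By the matrix-tree theorem the graph has (1/10) * product of the nonzero eigenvalues = 10 spanning trees.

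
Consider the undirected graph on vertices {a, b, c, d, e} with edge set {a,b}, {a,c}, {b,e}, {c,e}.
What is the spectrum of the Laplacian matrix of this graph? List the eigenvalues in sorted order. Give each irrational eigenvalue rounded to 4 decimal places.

Each diagonal entry of L is the vertex degree and each off-diagonal entry is -1 where an edge is present, 0 otherwise; in the order [a, b, c, d, e] the diagonal is [2, 2, 2, 0, 2]. Diagonalising L (or applying a numerical eigensolver to the 5x5 matrix) gives the spectrum above. The 2 zero eigenvalues correspond to the 2 connected components. There are 2 zeros in the spectrum, matching the 2 components.

[0, 0, 2, 2, 4]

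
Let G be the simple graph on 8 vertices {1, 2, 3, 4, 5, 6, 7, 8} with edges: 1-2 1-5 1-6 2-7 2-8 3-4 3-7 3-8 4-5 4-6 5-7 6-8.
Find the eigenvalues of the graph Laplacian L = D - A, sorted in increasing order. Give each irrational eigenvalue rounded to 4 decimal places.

With the vertex order [1, 2, 3, 4, 5, 6, 7, 8], the degrees are [3, 3, 3, 3, 3, 3, 3, 3], giving D = diag(3, 3, 3, 3, 3, 3, 3, 3) and L = D - A. Since every row of L sums to 0, the all-ones vector is in the kernel and 0 is an eigenvalue. By the matrix-tree theorem the graph has (1/8) * product of the nonzero eigenvalues = 384 spanning trees.

[0, 2, 2, 2, 4, 4, 4, 6]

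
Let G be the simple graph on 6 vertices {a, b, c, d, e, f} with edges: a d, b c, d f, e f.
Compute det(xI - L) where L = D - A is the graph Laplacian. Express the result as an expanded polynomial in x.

x^6 - 8x^5 + 22x^4 - 24x^3 + 8x^2

Each diagonal entry of L is the vertex degree and each off-diagonal entry is -1 where an edge is present, 0 otherwise; in the order [a, b, c, d, e, f] the diagonal is [1, 1, 1, 2, 1, 2]. L has integer entries, so p(x) = det(xI - L) has integer coefficients. Expanding the determinant yields x^6 - 8x^5 + 22x^4 - 24x^3 + 8x^2. Since p(0) = det(-L) = 0, x divides p(x). The eigenvalues sum to 8, which equals trace(L) = 2|E|. There are 2 zeros in the spectrum, matching the 2 components.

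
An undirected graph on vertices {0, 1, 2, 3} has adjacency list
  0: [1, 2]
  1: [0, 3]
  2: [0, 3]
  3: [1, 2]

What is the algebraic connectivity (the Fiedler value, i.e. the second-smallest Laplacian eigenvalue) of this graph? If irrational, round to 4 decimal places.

2

Each diagonal entry of L is the vertex degree and each off-diagonal entry is -1 where an edge is present, 0 otherwise; in the order [0, 1, 2, 3] the diagonal is [2, 2, 2, 2]. The smallest Laplacian eigenvalue is always 0. The next one, lambda_2 = 2, measures how hard the graph is to disconnect: larger values mean better connectivity. The eigenvalues sum to 8, which equals trace(L) = 2|E|.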